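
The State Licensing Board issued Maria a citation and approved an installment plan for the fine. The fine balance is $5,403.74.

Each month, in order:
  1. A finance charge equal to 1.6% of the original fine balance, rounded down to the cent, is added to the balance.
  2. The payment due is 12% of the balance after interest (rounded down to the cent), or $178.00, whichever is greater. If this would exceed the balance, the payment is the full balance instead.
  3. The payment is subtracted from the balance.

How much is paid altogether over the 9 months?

$4,038.26

Month 1: opening $5,403.74; interest $86.45 → $5,490.19; payment $658.82; balance $4,831.37
Month 2: opening $4,831.37; interest $86.45 → $4,917.82; payment $590.13; balance $4,327.69
Month 3: opening $4,327.69; interest $86.45 → $4,414.14; payment $529.69; balance $3,884.45
Month 4: opening $3,884.45; interest $86.45 → $3,970.90; payment $476.50; balance $3,494.40
Month 5: opening $3,494.40; interest $86.45 → $3,580.85; payment $429.70; balance $3,151.15
Month 6: opening $3,151.15; interest $86.45 → $3,237.60; payment $388.51; balance $2,849.09
Month 7: opening $2,849.09; interest $86.45 → $2,935.54; payment $352.26; balance $2,583.28
Month 8: opening $2,583.28; interest $86.45 → $2,669.73; payment $320.36; balance $2,349.37
Month 9: opening $2,349.37; interest $86.45 → $2,435.82; payment $292.29; balance $2,143.53
Total paid: $4,038.26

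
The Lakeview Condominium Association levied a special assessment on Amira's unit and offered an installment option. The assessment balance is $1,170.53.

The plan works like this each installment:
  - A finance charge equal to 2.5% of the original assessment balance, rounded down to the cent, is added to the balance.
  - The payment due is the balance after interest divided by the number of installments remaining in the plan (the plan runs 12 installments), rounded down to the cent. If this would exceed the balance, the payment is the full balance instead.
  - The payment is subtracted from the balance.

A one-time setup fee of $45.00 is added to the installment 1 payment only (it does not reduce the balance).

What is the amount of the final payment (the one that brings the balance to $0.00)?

$188.35

Installment 1: opening $1,170.53; interest $29.26 → $1,199.79; payment $99.98 (+ $45.00 fee); balance $1,099.81
Installment 2: opening $1,099.81; interest $29.26 → $1,129.07; payment $102.64; balance $1,026.43
Installment 3: opening $1,026.43; interest $29.26 → $1,055.69; payment $105.56; balance $950.13
Installment 4: opening $950.13; interest $29.26 → $979.39; payment $108.82; balance $870.57
Installment 5: opening $870.57; interest $29.26 → $899.83; payment $112.47; balance $787.36
Installment 6: opening $787.36; interest $29.26 → $816.62; payment $116.66; balance $699.96
Installment 7: opening $699.96; interest $29.26 → $729.22; payment $121.53; balance $607.69
Installment 8: opening $607.69; interest $29.26 → $636.95; payment $127.39; balance $509.56
Installment 9: opening $509.56; interest $29.26 → $538.82; payment $134.70; balance $404.12
Installment 10: opening $404.12; interest $29.26 → $433.38; payment $144.46; balance $288.92
Installment 11: opening $288.92; interest $29.26 → $318.18; payment $159.09; balance $159.09
Installment 12: opening $159.09; interest $29.26 → $188.35; payment $188.35; balance $0.00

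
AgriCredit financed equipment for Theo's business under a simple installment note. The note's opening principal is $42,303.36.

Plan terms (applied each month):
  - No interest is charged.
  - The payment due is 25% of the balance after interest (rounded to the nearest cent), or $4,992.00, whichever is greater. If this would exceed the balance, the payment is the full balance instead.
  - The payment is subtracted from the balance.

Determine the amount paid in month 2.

$7,931.88

Month 1: opening $42,303.36; payment $10,575.84; balance $31,727.52
Month 2: opening $31,727.52; payment $7,931.88; balance $23,795.64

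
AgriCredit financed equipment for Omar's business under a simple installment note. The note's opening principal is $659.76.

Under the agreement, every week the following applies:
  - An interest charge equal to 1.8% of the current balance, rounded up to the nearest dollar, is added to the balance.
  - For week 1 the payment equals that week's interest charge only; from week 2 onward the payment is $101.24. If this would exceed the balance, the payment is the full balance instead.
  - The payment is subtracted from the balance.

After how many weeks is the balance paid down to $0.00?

9

Week 1: $659.76 +$12.00 interest = $671.76; pay $12.00 → $659.76
Week 2: $659.76 +$12.00 interest = $671.76; pay $101.24 → $570.52
Week 3: $570.52 +$11.00 interest = $581.52; pay $101.24 → $480.28
Week 4: $480.28 +$9.00 interest = $489.28; pay $101.24 → $388.04
Week 5: $388.04 +$7.00 interest = $395.04; pay $101.24 → $293.80
Week 6: $293.80 +$6.00 interest = $299.80; pay $101.24 → $198.56
Week 7: $198.56 +$4.00 interest = $202.56; pay $101.24 → $101.32
Week 8: $101.32 +$2.00 interest = $103.32; pay $101.24 → $2.08
Week 9: $2.08 +$1.00 interest = $3.08; pay $3.08 → $0.00
Balance reaches $0.00 in week 9.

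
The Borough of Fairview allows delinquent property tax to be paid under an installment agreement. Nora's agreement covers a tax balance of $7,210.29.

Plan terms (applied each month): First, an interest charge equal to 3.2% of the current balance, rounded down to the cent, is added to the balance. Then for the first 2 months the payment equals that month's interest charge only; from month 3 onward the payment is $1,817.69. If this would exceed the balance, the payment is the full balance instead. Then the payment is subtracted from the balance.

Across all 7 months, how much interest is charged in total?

$1,090.71

Month 1: $7,210.29 +$230.72 interest = $7,441.01; pay $230.72 → $7,210.29
Month 2: $7,210.29 +$230.72 interest = $7,441.01; pay $230.72 → $7,210.29
Month 3: $7,210.29 +$230.72 interest = $7,441.01; pay $1,817.69 → $5,623.32
Month 4: $5,623.32 +$179.94 interest = $5,803.26; pay $1,817.69 → $3,985.57
Month 5: $3,985.57 +$127.53 interest = $4,113.10; pay $1,817.69 → $2,295.41
Month 6: $2,295.41 +$73.45 interest = $2,368.86; pay $1,817.69 → $551.17
Month 7: $551.17 +$17.63 interest = $568.80; pay $568.80 → $0.00
Total interest: $230.72 + $230.72 + $230.72 + $179.94 + $127.53 + $73.45 + $17.63 = $1,090.71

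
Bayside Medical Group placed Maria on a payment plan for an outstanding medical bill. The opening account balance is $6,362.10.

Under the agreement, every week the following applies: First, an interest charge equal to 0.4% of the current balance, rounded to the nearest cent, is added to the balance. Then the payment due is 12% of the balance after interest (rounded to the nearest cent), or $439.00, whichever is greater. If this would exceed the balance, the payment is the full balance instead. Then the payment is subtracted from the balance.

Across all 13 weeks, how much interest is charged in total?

$162.45

Week 1: $6,362.10 +$25.45 interest = $6,387.55; pay $766.51 → $5,621.04
Week 2: $5,621.04 +$22.48 interest = $5,643.52; pay $677.22 → $4,966.30
Week 3: $4,966.30 +$19.87 interest = $4,986.17; pay $598.34 → $4,387.83
Week 4: $4,387.83 +$17.55 interest = $4,405.38; pay $528.65 → $3,876.73
Week 5: $3,876.73 +$15.51 interest = $3,892.24; pay $467.07 → $3,425.17
Week 6: $3,425.17 +$13.70 interest = $3,438.87; pay $439.00 → $2,999.87
Week 7: $2,999.87 +$12.00 interest = $3,011.87; pay $439.00 → $2,572.87
Week 8: $2,572.87 +$10.29 interest = $2,583.16; pay $439.00 → $2,144.16
Week 9: $2,144.16 +$8.58 interest = $2,152.74; pay $439.00 → $1,713.74
Week 10: $1,713.74 +$6.85 interest = $1,720.59; pay $439.00 → $1,281.59
Week 11: $1,281.59 +$5.13 interest = $1,286.72; pay $439.00 → $847.72
Week 12: $847.72 +$3.39 interest = $851.11; pay $439.00 → $412.11
Week 13: $412.11 +$1.65 interest = $413.76; pay $413.76 → $0.00
Total interest: $25.45 + $22.48 + $19.87 + $17.55 + $15.51 + $13.70 + $12.00 + $10.29 + $8.58 + $6.85 + $5.13 + $3.39 + $1.65 = $162.45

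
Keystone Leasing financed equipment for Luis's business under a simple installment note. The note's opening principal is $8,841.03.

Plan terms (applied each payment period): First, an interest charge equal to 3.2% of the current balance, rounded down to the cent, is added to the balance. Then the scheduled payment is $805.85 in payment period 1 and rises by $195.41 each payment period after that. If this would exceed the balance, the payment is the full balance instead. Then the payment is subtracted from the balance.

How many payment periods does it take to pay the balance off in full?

# | Opening | Interest | Payment | End bal
1 | $8,841.03 | $282.91 | $805.85 | $8,318.09
2 | $8,318.09 | $266.17 | $1,001.26 | $7,583.00
3 | $7,583.00 | $242.65 | $1,196.67 | $6,628.98
4 | $6,628.98 | $212.12 | $1,392.08 | $5,449.02
5 | $5,449.02 | $174.36 | $1,587.49 | $4,035.89
6 | $4,035.89 | $129.14 | $1,782.90 | $2,382.13
7 | $2,382.13 | $76.22 | $1,978.31 | $480.04
8 | $480.04 | $15.36 | $495.40 | $0.00
Balance reaches $0.00 in payment period 8.

8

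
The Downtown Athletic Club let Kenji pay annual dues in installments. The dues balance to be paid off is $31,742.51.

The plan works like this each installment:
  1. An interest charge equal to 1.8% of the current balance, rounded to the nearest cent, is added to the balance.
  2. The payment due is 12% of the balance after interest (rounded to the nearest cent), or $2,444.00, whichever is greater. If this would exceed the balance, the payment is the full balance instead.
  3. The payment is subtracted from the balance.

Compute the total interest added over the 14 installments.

# | Opening | Interest | Payment | End bal
1 | $31,742.51 | $571.37 | $3,877.67 | $28,436.21
2 | $28,436.21 | $511.85 | $3,473.77 | $25,474.29
3 | $25,474.29 | $458.54 | $3,111.94 | $22,820.89
4 | $22,820.89 | $410.78 | $2,787.80 | $20,443.87
5 | $20,443.87 | $367.99 | $2,497.42 | $18,314.44
6 | $18,314.44 | $329.66 | $2,444.00 | $16,200.10
7 | $16,200.10 | $291.60 | $2,444.00 | $14,047.70
8 | $14,047.70 | $252.86 | $2,444.00 | $11,856.56
9 | $11,856.56 | $213.42 | $2,444.00 | $9,625.98
10 | $9,625.98 | $173.27 | $2,444.00 | $7,355.25
11 | $7,355.25 | $132.39 | $2,444.00 | $5,043.64
12 | $5,043.64 | $90.79 | $2,444.00 | $2,690.43
13 | $2,690.43 | $48.43 | $2,444.00 | $294.86
14 | $294.86 | $5.31 | $300.17 | $0.00
Total interest: $571.37 + $511.85 + $458.54 + $410.78 + $367.99 + $329.66 + $291.60 + $252.86 + $213.42 + $173.27 + $132.39 + $90.79 + $48.43 + $5.31 = $3,858.26

$3,858.26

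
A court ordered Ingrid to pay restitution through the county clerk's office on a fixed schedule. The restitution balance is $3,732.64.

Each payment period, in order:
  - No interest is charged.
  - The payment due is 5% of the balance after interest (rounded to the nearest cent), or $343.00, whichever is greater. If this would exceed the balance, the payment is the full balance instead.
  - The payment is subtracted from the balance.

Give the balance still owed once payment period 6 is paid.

Payment period 1: $3,732.64 − $343.00 → $3,389.64
Payment period 2: $3,389.64 − $343.00 → $3,046.64
Payment period 3: $3,046.64 − $343.00 → $2,703.64
Payment period 4: $2,703.64 − $343.00 → $2,360.64
Payment period 5: $2,360.64 − $343.00 → $2,017.64
Payment period 6: $2,017.64 − $343.00 → $1,674.64

$1,674.64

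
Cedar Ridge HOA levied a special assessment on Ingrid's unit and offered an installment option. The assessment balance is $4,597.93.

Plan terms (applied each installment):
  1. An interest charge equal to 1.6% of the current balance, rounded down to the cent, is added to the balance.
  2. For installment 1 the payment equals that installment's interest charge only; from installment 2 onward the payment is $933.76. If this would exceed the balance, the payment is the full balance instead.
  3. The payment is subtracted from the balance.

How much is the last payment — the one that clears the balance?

$159.60

Installment 1: opening $4,597.93; interest $73.56 → $4,671.49; payment $73.56; balance $4,597.93
Installment 2: opening $4,597.93; interest $73.56 → $4,671.49; payment $933.76; balance $3,737.73
Installment 3: opening $3,737.73; interest $59.80 → $3,797.53; payment $933.76; balance $2,863.77
Installment 4: opening $2,863.77; interest $45.82 → $2,909.59; payment $933.76; balance $1,975.83
Installment 5: opening $1,975.83; interest $31.61 → $2,007.44; payment $933.76; balance $1,073.68
Installment 6: opening $1,073.68; interest $17.17 → $1,090.85; payment $933.76; balance $157.09
Installment 7: opening $157.09; interest $2.51 → $159.60; payment $159.60; balance $0.00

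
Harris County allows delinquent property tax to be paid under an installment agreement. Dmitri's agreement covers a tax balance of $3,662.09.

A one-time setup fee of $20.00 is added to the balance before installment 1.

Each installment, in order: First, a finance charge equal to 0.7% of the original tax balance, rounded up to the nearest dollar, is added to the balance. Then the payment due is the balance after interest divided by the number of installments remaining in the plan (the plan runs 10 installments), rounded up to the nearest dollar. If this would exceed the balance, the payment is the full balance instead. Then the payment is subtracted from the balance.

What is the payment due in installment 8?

$405.00

Installment 1: opening $3,682.09; interest $26.00 → $3,708.09; payment $371.00; balance $3,337.09
Installment 2: opening $3,337.09; interest $26.00 → $3,363.09; payment $374.00; balance $2,989.09
Installment 3: opening $2,989.09; interest $26.00 → $3,015.09; payment $377.00; balance $2,638.09
Installment 4: opening $2,638.09; interest $26.00 → $2,664.09; payment $381.00; balance $2,283.09
Installment 5: opening $2,283.09; interest $26.00 → $2,309.09; payment $385.00; balance $1,924.09
Installment 6: opening $1,924.09; interest $26.00 → $1,950.09; payment $391.00; balance $1,559.09
Installment 7: opening $1,559.09; interest $26.00 → $1,585.09; payment $397.00; balance $1,188.09
Installment 8: opening $1,188.09; interest $26.00 → $1,214.09; payment $405.00; balance $809.09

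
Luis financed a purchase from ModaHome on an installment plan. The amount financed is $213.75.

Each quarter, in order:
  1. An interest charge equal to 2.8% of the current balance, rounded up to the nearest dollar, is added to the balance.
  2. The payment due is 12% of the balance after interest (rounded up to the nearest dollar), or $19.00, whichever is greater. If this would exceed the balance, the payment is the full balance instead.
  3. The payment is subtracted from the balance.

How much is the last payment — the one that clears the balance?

$14.75

Quarter 1: opening $213.75; interest $6.00 → $219.75; payment $27.00; balance $192.75
Quarter 2: opening $192.75; interest $6.00 → $198.75; payment $24.00; balance $174.75
Quarter 3: opening $174.75; interest $5.00 → $179.75; payment $22.00; balance $157.75
Quarter 4: opening $157.75; interest $5.00 → $162.75; payment $20.00; balance $142.75
Quarter 5: opening $142.75; interest $4.00 → $146.75; payment $19.00; balance $127.75
Quarter 6: opening $127.75; interest $4.00 → $131.75; payment $19.00; balance $112.75
Quarter 7: opening $112.75; interest $4.00 → $116.75; payment $19.00; balance $97.75
Quarter 8: opening $97.75; interest $3.00 → $100.75; payment $19.00; balance $81.75
Quarter 9: opening $81.75; interest $3.00 → $84.75; payment $19.00; balance $65.75
Quarter 10: opening $65.75; interest $2.00 → $67.75; payment $19.00; balance $48.75
Quarter 11: opening $48.75; interest $2.00 → $50.75; payment $19.00; balance $31.75
Quarter 12: opening $31.75; interest $1.00 → $32.75; payment $19.00; balance $13.75
Quarter 13: opening $13.75; interest $1.00 → $14.75; payment $14.75; balance $0.00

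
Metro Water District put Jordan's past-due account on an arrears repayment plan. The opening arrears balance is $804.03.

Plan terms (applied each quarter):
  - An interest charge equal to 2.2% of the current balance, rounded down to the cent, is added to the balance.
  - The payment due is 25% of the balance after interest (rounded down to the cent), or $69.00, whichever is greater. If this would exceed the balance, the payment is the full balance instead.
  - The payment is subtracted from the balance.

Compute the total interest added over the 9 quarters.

Quarter 1: $804.03 +$17.68 interest = $821.71; pay $205.42 → $616.29
Quarter 2: $616.29 +$13.55 interest = $629.84; pay $157.46 → $472.38
Quarter 3: $472.38 +$10.39 interest = $482.77; pay $120.69 → $362.08
Quarter 4: $362.08 +$7.96 interest = $370.04; pay $92.51 → $277.53
Quarter 5: $277.53 +$6.10 interest = $283.63; pay $70.90 → $212.73
Quarter 6: $212.73 +$4.68 interest = $217.41; pay $69.00 → $148.41
Quarter 7: $148.41 +$3.26 interest = $151.67; pay $69.00 → $82.67
Quarter 8: $82.67 +$1.81 interest = $84.48; pay $69.00 → $15.48
Quarter 9: $15.48 +$0.34 interest = $15.82; pay $15.82 → $0.00
Total interest: $17.68 + $13.55 + $10.39 + $7.96 + $6.10 + $4.68 + $3.26 + $1.81 + $0.34 = $65.77

$65.77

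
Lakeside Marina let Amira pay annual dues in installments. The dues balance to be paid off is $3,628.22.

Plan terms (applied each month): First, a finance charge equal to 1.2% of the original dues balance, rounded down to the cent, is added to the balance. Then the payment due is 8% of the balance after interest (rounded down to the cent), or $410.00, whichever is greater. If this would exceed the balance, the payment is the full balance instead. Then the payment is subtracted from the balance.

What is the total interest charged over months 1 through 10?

$435.30

Month 1: $3,628.22 +$43.53 interest = $3,671.75; pay $410.00 → $3,261.75
Month 2: $3,261.75 +$43.53 interest = $3,305.28; pay $410.00 → $2,895.28
Month 3: $2,895.28 +$43.53 interest = $2,938.81; pay $410.00 → $2,528.81
Month 4: $2,528.81 +$43.53 interest = $2,572.34; pay $410.00 → $2,162.34
Month 5: $2,162.34 +$43.53 interest = $2,205.87; pay $410.00 → $1,795.87
Month 6: $1,795.87 +$43.53 interest = $1,839.40; pay $410.00 → $1,429.40
Month 7: $1,429.40 +$43.53 interest = $1,472.93; pay $410.00 → $1,062.93
Month 8: $1,062.93 +$43.53 interest = $1,106.46; pay $410.00 → $696.46
Month 9: $696.46 +$43.53 interest = $739.99; pay $410.00 → $329.99
Month 10: $329.99 +$43.53 interest = $373.52; pay $373.52 → $0.00
Total interest: $43.53 + $43.53 + $43.53 + $43.53 + $43.53 + $43.53 + $43.53 + $43.53 + $43.53 + $43.53 = $435.30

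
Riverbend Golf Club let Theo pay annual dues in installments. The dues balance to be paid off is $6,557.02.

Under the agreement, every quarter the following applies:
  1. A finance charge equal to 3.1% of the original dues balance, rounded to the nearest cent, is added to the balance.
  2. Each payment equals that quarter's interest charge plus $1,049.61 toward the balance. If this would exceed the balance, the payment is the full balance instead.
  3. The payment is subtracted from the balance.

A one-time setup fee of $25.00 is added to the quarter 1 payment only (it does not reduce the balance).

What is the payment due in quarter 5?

$1,252.88

Quarter 1: opening $6,557.02; interest $203.27 → $6,760.29; payment $1,252.88 (+ $25.00 fee); balance $5,507.41
Quarter 2: opening $5,507.41; interest $203.27 → $5,710.68; payment $1,252.88; balance $4,457.80
Quarter 3: opening $4,457.80; interest $203.27 → $4,661.07; payment $1,252.88; balance $3,408.19
Quarter 4: opening $3,408.19; interest $203.27 → $3,611.46; payment $1,252.88; balance $2,358.58
Quarter 5: opening $2,358.58; interest $203.27 → $2,561.85; payment $1,252.88; balance $1,308.97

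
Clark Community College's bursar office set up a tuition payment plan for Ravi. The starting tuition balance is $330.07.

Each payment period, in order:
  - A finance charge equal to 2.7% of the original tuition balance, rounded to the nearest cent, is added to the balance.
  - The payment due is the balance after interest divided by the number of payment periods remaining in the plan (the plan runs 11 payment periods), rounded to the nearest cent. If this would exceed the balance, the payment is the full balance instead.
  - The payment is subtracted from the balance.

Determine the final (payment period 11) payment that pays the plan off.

$56.91

Payment period 1: opening $330.07; interest $8.91 → $338.98; payment $30.82; balance $308.16
Payment period 2: opening $308.16; interest $8.91 → $317.07; payment $31.71; balance $285.36
Payment period 3: opening $285.36; interest $8.91 → $294.27; payment $32.70; balance $261.57
Payment period 4: opening $261.57; interest $8.91 → $270.48; payment $33.81; balance $236.67
Payment period 5: opening $236.67; interest $8.91 → $245.58; payment $35.08; balance $210.50
Payment period 6: opening $210.50; interest $8.91 → $219.41; payment $36.57; balance $182.84
Payment period 7: opening $182.84; interest $8.91 → $191.75; payment $38.35; balance $153.40
Payment period 8: opening $153.40; interest $8.91 → $162.31; payment $40.58; balance $121.73
Payment period 9: opening $121.73; interest $8.91 → $130.64; payment $43.55; balance $87.09
Payment period 10: opening $87.09; interest $8.91 → $96.00; payment $48.00; balance $48.00
Payment period 11: opening $48.00; interest $8.91 → $56.91; payment $56.91; balance $0.00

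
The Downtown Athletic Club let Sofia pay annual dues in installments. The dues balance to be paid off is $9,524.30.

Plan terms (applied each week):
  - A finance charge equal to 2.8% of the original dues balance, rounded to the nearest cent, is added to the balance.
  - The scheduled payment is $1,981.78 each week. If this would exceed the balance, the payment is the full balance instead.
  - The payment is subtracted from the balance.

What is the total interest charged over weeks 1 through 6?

Week 1: $9,524.30 +$266.68 interest = $9,790.98; pay $1,981.78 → $7,809.20
Week 2: $7,809.20 +$266.68 interest = $8,075.88; pay $1,981.78 → $6,094.10
Week 3: $6,094.10 +$266.68 interest = $6,360.78; pay $1,981.78 → $4,379.00
Week 4: $4,379.00 +$266.68 interest = $4,645.68; pay $1,981.78 → $2,663.90
Week 5: $2,663.90 +$266.68 interest = $2,930.58; pay $1,981.78 → $948.80
Week 6: $948.80 +$266.68 interest = $1,215.48; pay $1,215.48 → $0.00
Total interest: $266.68 + $266.68 + $266.68 + $266.68 + $266.68 + $266.68 = $1,600.08

$1,600.08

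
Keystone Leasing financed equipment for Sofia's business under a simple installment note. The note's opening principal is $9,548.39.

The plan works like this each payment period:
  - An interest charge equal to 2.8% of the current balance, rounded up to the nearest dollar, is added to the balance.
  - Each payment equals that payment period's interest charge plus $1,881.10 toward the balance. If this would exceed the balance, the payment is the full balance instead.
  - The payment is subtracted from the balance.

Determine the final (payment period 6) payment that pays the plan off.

# | Opening | Interest | Payment | End bal
1 | $9,548.39 | $268.00 | $2,149.10 | $7,667.29
2 | $7,667.29 | $215.00 | $2,096.10 | $5,786.19
3 | $5,786.19 | $163.00 | $2,044.10 | $3,905.09
4 | $3,905.09 | $110.00 | $1,991.10 | $2,023.99
5 | $2,023.99 | $57.00 | $1,938.10 | $142.89
6 | $142.89 | $5.00 | $147.89 | $0.00

$147.89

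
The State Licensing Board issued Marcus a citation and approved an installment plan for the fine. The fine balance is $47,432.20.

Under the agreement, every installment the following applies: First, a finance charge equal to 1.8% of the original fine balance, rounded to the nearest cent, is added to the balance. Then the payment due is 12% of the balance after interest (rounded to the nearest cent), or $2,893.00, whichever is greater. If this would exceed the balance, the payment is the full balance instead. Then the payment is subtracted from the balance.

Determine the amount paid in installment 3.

$4,679.73

# | Opening | Interest | Payment | End bal
1 | $47,432.20 | $853.78 | $5,794.32 | $42,491.66
2 | $42,491.66 | $853.78 | $5,201.45 | $38,143.99
3 | $38,143.99 | $853.78 | $4,679.73 | $34,318.04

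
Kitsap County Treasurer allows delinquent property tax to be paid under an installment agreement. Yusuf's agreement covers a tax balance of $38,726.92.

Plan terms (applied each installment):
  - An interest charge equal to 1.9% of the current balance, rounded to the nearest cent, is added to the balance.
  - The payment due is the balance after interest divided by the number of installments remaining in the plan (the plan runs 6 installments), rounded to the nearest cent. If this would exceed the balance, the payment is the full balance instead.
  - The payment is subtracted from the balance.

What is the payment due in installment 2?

$6,702.09

Installment 1: $38,726.92 +$735.81 interest = $39,462.73; pay $6,577.12 → $32,885.61
Installment 2: $32,885.61 +$624.83 interest = $33,510.44; pay $6,702.09 → $26,808.35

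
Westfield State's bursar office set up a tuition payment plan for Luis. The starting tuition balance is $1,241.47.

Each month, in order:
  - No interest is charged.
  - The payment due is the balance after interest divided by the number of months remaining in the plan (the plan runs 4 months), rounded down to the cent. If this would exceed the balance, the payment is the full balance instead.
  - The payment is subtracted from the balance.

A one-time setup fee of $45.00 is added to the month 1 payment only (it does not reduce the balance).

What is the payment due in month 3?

# | Opening | Payment | Fee | End bal
1 | $1,241.47 | $310.36 | $45.00 | $931.11
2 | $931.11 | $310.37 | — | $620.74
3 | $620.74 | $310.37 | — | $310.37

$310.37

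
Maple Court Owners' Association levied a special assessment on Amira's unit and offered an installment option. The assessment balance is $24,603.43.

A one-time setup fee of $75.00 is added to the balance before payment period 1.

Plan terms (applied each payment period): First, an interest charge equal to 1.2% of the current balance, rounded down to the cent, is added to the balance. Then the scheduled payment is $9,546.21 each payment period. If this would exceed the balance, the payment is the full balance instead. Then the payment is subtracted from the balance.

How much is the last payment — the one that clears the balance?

Payment period 1: opening $24,678.43; interest $296.14 → $24,974.57; payment $9,546.21; balance $15,428.36
Payment period 2: opening $15,428.36; interest $185.14 → $15,613.50; payment $9,546.21; balance $6,067.29
Payment period 3: opening $6,067.29; interest $72.80 → $6,140.09; payment $6,140.09; balance $0.00

$6,140.09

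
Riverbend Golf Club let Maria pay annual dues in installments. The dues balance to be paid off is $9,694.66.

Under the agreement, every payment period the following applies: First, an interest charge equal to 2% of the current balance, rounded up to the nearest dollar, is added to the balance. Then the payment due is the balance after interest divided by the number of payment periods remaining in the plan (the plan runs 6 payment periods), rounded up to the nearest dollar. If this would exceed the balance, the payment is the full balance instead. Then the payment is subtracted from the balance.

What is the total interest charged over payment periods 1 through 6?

$703.00

Payment period 1: opening $9,694.66; interest $194.00 → $9,888.66; payment $1,649.00; balance $8,239.66
Payment period 2: opening $8,239.66; interest $165.00 → $8,404.66; payment $1,681.00; balance $6,723.66
Payment period 3: opening $6,723.66; interest $135.00 → $6,858.66; payment $1,715.00; balance $5,143.66
Payment period 4: opening $5,143.66; interest $103.00 → $5,246.66; payment $1,749.00; balance $3,497.66
Payment period 5: opening $3,497.66; interest $70.00 → $3,567.66; payment $1,784.00; balance $1,783.66
Payment period 6: opening $1,783.66; interest $36.00 → $1,819.66; payment $1,819.66; balance $0.00
Total interest: $194.00 + $165.00 + $135.00 + $103.00 + $70.00 + $36.00 = $703.00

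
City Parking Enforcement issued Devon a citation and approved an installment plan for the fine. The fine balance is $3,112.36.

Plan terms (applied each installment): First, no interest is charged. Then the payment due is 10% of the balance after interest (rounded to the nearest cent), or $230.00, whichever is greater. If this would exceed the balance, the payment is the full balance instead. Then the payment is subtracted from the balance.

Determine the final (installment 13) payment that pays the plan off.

$198.91

Installment 1: opening $3,112.36; payment $311.24; balance $2,801.12
Installment 2: opening $2,801.12; payment $280.11; balance $2,521.01
Installment 3: opening $2,521.01; payment $252.10; balance $2,268.91
Installment 4: opening $2,268.91; payment $230.00; balance $2,038.91
Installment 5: opening $2,038.91; payment $230.00; balance $1,808.91
Installment 6: opening $1,808.91; payment $230.00; balance $1,578.91
Installment 7: opening $1,578.91; payment $230.00; balance $1,348.91
Installment 8: opening $1,348.91; payment $230.00; balance $1,118.91
Installment 9: opening $1,118.91; payment $230.00; balance $888.91
Installment 10: opening $888.91; payment $230.00; balance $658.91
Installment 11: opening $658.91; payment $230.00; balance $428.91
Installment 12: opening $428.91; payment $230.00; balance $198.91
Installment 13: opening $198.91; payment $198.91; balance $0.00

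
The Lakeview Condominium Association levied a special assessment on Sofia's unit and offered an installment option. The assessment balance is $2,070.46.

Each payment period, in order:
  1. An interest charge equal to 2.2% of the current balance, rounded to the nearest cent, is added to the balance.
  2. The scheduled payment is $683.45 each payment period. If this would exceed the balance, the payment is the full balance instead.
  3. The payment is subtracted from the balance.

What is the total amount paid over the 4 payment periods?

$2,167.22

# | Opening | Interest | Payment | End bal
1 | $2,070.46 | $45.55 | $683.45 | $1,432.56
2 | $1,432.56 | $31.52 | $683.45 | $780.63
3 | $780.63 | $17.17 | $683.45 | $114.35
4 | $114.35 | $2.52 | $116.87 | $0.00
Total paid: $2,167.22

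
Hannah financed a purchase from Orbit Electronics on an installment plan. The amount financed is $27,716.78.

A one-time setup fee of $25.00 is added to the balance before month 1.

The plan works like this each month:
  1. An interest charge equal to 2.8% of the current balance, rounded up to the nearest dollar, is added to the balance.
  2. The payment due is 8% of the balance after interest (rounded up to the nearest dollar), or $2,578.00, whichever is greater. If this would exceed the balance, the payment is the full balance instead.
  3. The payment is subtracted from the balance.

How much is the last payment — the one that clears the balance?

Month 1: $27,741.78 +$777.00 interest = $28,518.78; pay $2,578.00 → $25,940.78
Month 2: $25,940.78 +$727.00 interest = $26,667.78; pay $2,578.00 → $24,089.78
Month 3: $24,089.78 +$675.00 interest = $24,764.78; pay $2,578.00 → $22,186.78
Month 4: $22,186.78 +$622.00 interest = $22,808.78; pay $2,578.00 → $20,230.78
Month 5: $20,230.78 +$567.00 interest = $20,797.78; pay $2,578.00 → $18,219.78
Month 6: $18,219.78 +$511.00 interest = $18,730.78; pay $2,578.00 → $16,152.78
Month 7: $16,152.78 +$453.00 interest = $16,605.78; pay $2,578.00 → $14,027.78
Month 8: $14,027.78 +$393.00 interest = $14,420.78; pay $2,578.00 → $11,842.78
Month 9: $11,842.78 +$332.00 interest = $12,174.78; pay $2,578.00 → $9,596.78
Month 10: $9,596.78 +$269.00 interest = $9,865.78; pay $2,578.00 → $7,287.78
Month 11: $7,287.78 +$205.00 interest = $7,492.78; pay $2,578.00 → $4,914.78
Month 12: $4,914.78 +$138.00 interest = $5,052.78; pay $2,578.00 → $2,474.78
Month 13: $2,474.78 +$70.00 interest = $2,544.78; pay $2,544.78 → $0.00

$2,544.78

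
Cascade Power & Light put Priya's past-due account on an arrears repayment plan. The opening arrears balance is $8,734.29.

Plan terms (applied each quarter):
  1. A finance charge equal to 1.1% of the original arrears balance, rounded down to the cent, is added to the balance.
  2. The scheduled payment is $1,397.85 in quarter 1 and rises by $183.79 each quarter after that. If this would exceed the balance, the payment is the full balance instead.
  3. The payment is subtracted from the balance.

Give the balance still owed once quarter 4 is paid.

$2,424.43

# | Opening | Interest | Payment | End bal
1 | $8,734.29 | $96.07 | $1,397.85 | $7,432.51
2 | $7,432.51 | $96.07 | $1,581.64 | $5,946.94
3 | $5,946.94 | $96.07 | $1,765.43 | $4,277.58
4 | $4,277.58 | $96.07 | $1,949.22 | $2,424.43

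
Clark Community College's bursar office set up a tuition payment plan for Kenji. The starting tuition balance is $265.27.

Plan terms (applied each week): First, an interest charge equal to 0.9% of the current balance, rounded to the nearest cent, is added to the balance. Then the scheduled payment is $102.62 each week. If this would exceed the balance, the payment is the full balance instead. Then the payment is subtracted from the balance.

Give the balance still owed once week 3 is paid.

Week 1: opening $265.27; interest $2.39 → $267.66; payment $102.62; balance $165.04
Week 2: opening $165.04; interest $1.49 → $166.53; payment $102.62; balance $63.91
Week 3: opening $63.91; interest $0.58 → $64.49; payment $64.49; balance $0.00

$0.00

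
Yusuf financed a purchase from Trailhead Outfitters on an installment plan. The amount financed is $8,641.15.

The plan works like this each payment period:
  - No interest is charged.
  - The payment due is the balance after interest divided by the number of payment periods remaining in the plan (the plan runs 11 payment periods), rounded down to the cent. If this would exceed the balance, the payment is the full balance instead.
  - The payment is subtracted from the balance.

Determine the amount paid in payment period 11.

$785.56

# | Opening | Payment | End bal
1 | $8,641.15 | $785.55 | $7,855.60
2 | $7,855.60 | $785.56 | $7,070.04
3 | $7,070.04 | $785.56 | $6,284.48
4 | $6,284.48 | $785.56 | $5,498.92
5 | $5,498.92 | $785.56 | $4,713.36
6 | $4,713.36 | $785.56 | $3,927.80
7 | $3,927.80 | $785.56 | $3,142.24
8 | $3,142.24 | $785.56 | $2,356.68
9 | $2,356.68 | $785.56 | $1,571.12
10 | $1,571.12 | $785.56 | $785.56
11 | $785.56 | $785.56 | $0.00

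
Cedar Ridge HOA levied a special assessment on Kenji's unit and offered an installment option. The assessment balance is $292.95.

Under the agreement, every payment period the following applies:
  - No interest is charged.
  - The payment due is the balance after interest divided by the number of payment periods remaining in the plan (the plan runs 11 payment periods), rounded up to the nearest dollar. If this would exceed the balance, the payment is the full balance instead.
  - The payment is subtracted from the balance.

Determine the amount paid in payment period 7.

# | Opening | Payment | End bal
1 | $292.95 | $27.00 | $265.95
2 | $265.95 | $27.00 | $238.95
3 | $238.95 | $27.00 | $211.95
4 | $211.95 | $27.00 | $184.95
5 | $184.95 | $27.00 | $157.95
6 | $157.95 | $27.00 | $130.95
7 | $130.95 | $27.00 | $103.95

$27.00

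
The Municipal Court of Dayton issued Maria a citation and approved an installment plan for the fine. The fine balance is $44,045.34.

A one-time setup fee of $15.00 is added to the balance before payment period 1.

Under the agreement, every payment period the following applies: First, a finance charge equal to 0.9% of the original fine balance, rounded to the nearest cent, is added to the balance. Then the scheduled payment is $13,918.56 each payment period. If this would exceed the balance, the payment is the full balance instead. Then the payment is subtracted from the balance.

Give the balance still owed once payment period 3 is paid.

$3,493.89

Payment period 1: opening $44,060.34; interest $396.41 → $44,456.75; payment $13,918.56; balance $30,538.19
Payment period 2: opening $30,538.19; interest $396.41 → $30,934.60; payment $13,918.56; balance $17,016.04
Payment period 3: opening $17,016.04; interest $396.41 → $17,412.45; payment $13,918.56; balance $3,493.89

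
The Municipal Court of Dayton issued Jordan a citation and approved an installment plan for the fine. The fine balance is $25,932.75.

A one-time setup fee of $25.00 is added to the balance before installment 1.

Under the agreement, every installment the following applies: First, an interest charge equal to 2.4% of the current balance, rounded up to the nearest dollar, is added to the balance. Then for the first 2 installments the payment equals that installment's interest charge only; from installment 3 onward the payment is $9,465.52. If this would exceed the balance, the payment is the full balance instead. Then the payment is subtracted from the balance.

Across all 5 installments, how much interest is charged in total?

$2,474.00

# | Opening | Interest | Payment | End bal
1 | $25,957.75 | $623.00 | $623.00 | $25,957.75
2 | $25,957.75 | $623.00 | $623.00 | $25,957.75
3 | $25,957.75 | $623.00 | $9,465.52 | $17,115.23
4 | $17,115.23 | $411.00 | $9,465.52 | $8,060.71
5 | $8,060.71 | $194.00 | $8,254.71 | $0.00
Total interest: $623.00 + $623.00 + $623.00 + $411.00 + $194.00 = $2,474.00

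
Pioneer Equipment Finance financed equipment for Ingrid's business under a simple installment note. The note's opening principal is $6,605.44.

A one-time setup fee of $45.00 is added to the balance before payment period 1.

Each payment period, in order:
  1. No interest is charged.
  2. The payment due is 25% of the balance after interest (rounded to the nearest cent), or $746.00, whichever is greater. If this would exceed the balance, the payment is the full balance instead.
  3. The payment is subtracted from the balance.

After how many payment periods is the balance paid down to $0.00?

# | Opening | Payment | End bal
1 | $6,650.44 | $1,662.61 | $4,987.83
2 | $4,987.83 | $1,246.96 | $3,740.87
3 | $3,740.87 | $935.22 | $2,805.65
4 | $2,805.65 | $746.00 | $2,059.65
5 | $2,059.65 | $746.00 | $1,313.65
6 | $1,313.65 | $746.00 | $567.65
7 | $567.65 | $567.65 | $0.00
Balance reaches $0.00 in payment period 7.

7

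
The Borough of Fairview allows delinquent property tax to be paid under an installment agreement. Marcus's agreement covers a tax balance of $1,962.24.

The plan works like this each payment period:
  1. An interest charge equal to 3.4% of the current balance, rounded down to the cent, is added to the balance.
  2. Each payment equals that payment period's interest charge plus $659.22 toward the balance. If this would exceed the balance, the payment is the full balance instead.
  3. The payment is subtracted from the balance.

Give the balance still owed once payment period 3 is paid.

$0.00

Payment period 1: opening $1,962.24; interest $66.71 → $2,028.95; payment $725.93; balance $1,303.02
Payment period 2: opening $1,303.02; interest $44.30 → $1,347.32; payment $703.52; balance $643.80
Payment period 3: opening $643.80; interest $21.88 → $665.68; payment $665.68; balance $0.00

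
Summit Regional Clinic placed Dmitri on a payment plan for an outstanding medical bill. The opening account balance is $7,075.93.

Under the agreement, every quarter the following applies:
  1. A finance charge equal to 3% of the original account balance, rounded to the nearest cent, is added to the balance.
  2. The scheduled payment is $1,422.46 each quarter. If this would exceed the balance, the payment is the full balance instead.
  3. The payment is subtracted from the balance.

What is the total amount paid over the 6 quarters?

# | Opening | Interest | Payment | End bal
1 | $7,075.93 | $212.28 | $1,422.46 | $5,865.75
2 | $5,865.75 | $212.28 | $1,422.46 | $4,655.57
3 | $4,655.57 | $212.28 | $1,422.46 | $3,445.39
4 | $3,445.39 | $212.28 | $1,422.46 | $2,235.21
5 | $2,235.21 | $212.28 | $1,422.46 | $1,025.03
6 | $1,025.03 | $212.28 | $1,237.31 | $0.00
Total paid: $8,349.61

$8,349.61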